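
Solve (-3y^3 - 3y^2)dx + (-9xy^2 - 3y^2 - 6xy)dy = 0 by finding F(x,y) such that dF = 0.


Check exactness: ∂M/∂y = -9y^2 - 6y and ∂N/∂x = -9y^2 - 6y; equal, so the equation is exact.
Integrate M with respect to x (treating y as constant): ∫M dx = -3xy^3 - 3xy^2 + h(y).
Differentiate w.r.t. y and set equal to N: the x-dependent terms already match, leaving h'(y) = -3y^2. Integrate: h(y) = -y^3.
So F(x,y) = -3xy^3 - y^3 - 3xy^2.
General solution: -3xy^3 - y^3 - 3xy^2 = C.


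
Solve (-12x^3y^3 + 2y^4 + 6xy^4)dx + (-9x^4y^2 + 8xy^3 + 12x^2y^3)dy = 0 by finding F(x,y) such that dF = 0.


Check exactness: ∂M/∂y = -36x^3y^2 + 8y^3 + 24xy^3 and ∂N/∂x = -36x^3y^2 + 8y^3 + 24xy^3; equal, so the equation is exact.
Integrate M with respect to x (treating y as constant): ∫M dx = -3x^4y^3 + 2xy^4 + 3x^2y^4 + h(y).
Differentiate w.r.t. y and set equal to N: all terms match, so h'(y) = 0 and h is a constant absorbed into C.
General solution: -3x^4y^3 + 2xy^4 + 3x^2y^4 = C.


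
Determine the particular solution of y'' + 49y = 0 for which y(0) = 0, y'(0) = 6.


Characteristic roots of r² + 49 = 0 are ±7i, so y = C₁cos(7x) + C₂sin(7x).
Apply y(0) = 0: C₁ = 0. Differentiate and apply y'(0) = 6: 7·C₂ = 6, so C₂ = 6/7.
Particular solution: y = (6/7)sin(7x).


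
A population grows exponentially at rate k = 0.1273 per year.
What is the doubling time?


Exponential growth: P(t) = P₀ e^(0.1273t). Set P(t)/P₀ = 2: e^(0.1273t) = 2.
Solve: t = ln(2)/0.1273 ≈ 5.44 years.


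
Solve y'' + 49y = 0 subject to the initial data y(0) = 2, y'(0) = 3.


Characteristic roots of r² + 49 = 0 are ±7i, so y = C₁cos(7x) + C₂sin(7x).
Apply y(0) = 2: C₁ = 2. Differentiate and apply y'(0) = 3: 7·C₂ = 3, so C₂ = 3/7.
Particular solution: y = 2cos(7x) + (3/7)sin(7x).


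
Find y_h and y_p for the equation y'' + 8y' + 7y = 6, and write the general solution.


Characteristic roots of r² + 8r + 7 = 0 are -1, -7.
y_h = C₁e^(-x) + C₂e^(-7x).
Constant forcing; try y_p = A. Then 7A = 6 ⇒ A = 6/7.
General solution: y = C₁e^(-x) + C₂e^(-7x) + 6/7.


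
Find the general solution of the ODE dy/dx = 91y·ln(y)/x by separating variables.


Separate: dy/[y ln(y)] = 91 dx/x.
Substitute u = ln(y): du/u = 91 dx/x.
Integrate: ln|ln(y)| = 91ln|x| + C₀, hence ln(y) = C·x^91.


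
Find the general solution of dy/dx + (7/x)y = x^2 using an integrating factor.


P(x) = 7/x ⇒ μ = x^7.
(x^7 y)' = x^9 ⇒ x^7 y = x^10/(10) + C.
Solve for y: y = (1/10)x^3 + C/x^7.


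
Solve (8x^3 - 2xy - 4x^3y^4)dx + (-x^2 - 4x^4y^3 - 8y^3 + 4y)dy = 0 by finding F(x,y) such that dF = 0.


Check exactness: ∂M/∂y = -2x - 16x^3y^3 and ∂N/∂x = -2x - 16x^3y^3; equal, so the equation is exact.
Integrate M with respect to x (treating y as constant): ∫M dx = 2x^4 - x^2y - x^4y^4 + h(y).
Differentiate w.r.t. y and set equal to N: the x-dependent terms already match, leaving h'(y) = -8y^3 + 4y. Integrate: h(y) = -2y^4 + 2y^2.
So F(x,y) = 2x^4 - x^2y - x^4y^4 - 2y^4 + 2y^2.
General solution: 2x^4 - x^2y - x^4y^4 - 2y^4 + 2y^2 = C.


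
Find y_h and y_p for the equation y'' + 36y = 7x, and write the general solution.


Homogeneous: r² + 36 = 0 ⇒ r = ±6i, y_h = C₁cos(6x) + C₂sin(6x).
Polynomial forcing; try y_p = Ax + B. Then y_p'' + 36 y_p = 36(Ax + B) = 7x, so B = 0 and A = 7/36.
General solution: y = C₁cos(6x) + C₂sin(6x) + (7/36)x.


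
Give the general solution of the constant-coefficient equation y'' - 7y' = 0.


Characteristic equation: r² - 7r = 0.
Factor: (r - 0)(r - 7) = 0 ⇒ r = 0, 7 (distinct real).
General solution: y = C₁ + C₂e^(7x).


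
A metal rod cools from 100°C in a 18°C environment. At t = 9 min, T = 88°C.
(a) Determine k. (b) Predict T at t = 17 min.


Newton's law: T(t) = T_a + (T₀ - T_a)e^(-kt).
(a) Use T(9) = 88: (88 - 18)/(100 - 18) = e^(-k·9), so k = -ln(0.854)/9 ≈ 0.0176.
(b) Apply k to t = 17: T(17) = 18 + (82)e^(-0.299) ≈ 78.8°C.


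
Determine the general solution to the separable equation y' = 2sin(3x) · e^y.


Separate: e^(-y) dy = 2sin(3x) dx.
Integrate: -e^(-y) = -(2/3)cos(3x) + C₀.
Rearrange: e^(-y) = (2/3)cos(3x) + C.


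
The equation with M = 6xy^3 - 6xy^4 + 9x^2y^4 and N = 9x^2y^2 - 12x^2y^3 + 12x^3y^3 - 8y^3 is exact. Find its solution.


Check exactness: ∂M/∂y = 18xy^2 - 24xy^3 + 36x^2y^3 and ∂N/∂x = 18xy^2 - 24xy^3 + 36x^2y^3; equal, so the equation is exact.
Integrate M with respect to x (treating y as constant): ∫M dx = 3x^2y^3 - 3x^2y^4 + 3x^3y^4 + h(y).
Differentiate w.r.t. y and set equal to N: the x-dependent terms already match, leaving h'(y) = -8y^3. Integrate: h(y) = -2y^4.
So F(x,y) = 3x^2y^3 - 3x^2y^4 + 3x^3y^4 - 2y^4.
General solution: 3x^2y^3 - 3x^2y^4 + 3x^3y^4 - 2y^4 = C.


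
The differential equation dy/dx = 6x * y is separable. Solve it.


Separate variables: dy/y = 6x dx.
Integrate: ln|y| = 3x^2 + C₀.
Exponentiate: y = Ce^(3x^2).


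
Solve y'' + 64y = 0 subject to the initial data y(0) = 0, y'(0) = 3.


Characteristic roots of r² + 64 = 0 are ±8i, so y = C₁cos(8x) + C₂sin(8x).
Apply y(0) = 0: C₁ = 0. Differentiate and apply y'(0) = 3: 8·C₂ = 3, so C₂ = 3/8.
Particular solution: y = (3/8)sin(8x).


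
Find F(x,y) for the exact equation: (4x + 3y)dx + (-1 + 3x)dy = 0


Check exactness: ∂M/∂y = 3 and ∂N/∂x = 3; equal, so the equation is exact.
Integrate M with respect to x (treating y as constant): ∫M dx = 2x^2 + 3xy + h(y).
Differentiate w.r.t. y and set equal to N: the x-dependent terms already match, leaving h'(y) = -1. Integrate: h(y) = -y.
So F(x,y) = -y + 2x^2 + 3xy.
General solution: -y + 2x^2 + 3xy = C.


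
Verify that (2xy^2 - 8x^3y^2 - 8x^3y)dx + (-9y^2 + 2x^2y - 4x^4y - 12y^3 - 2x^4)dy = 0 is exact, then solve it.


Check exactness: ∂M/∂y = 4xy - 16x^3y - 8x^3 and ∂N/∂x = 4xy - 16x^3y - 8x^3; equal, so the equation is exact.
Integrate M with respect to x (treating y as constant): ∫M dx = x^2y^2 - 2x^4y^2 - 2x^4y + h(y).
Differentiate w.r.t. y and set equal to N: the x-dependent terms already match, leaving h'(y) = -9y^2 - 12y^3. Integrate: h(y) = -3y^3 - 3y^4.
So F(x,y) = -3y^3 + x^2y^2 - 2x^4y^2 - 3y^4 - 2x^4y.
General solution: -3y^3 + x^2y^2 - 2x^4y^2 - 3y^4 - 2x^4y = C.


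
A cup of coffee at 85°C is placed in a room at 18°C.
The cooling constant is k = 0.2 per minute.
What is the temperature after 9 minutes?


Newton's law: dT/dt = -k(T - T_a) has solution T(t) = T_a + (T₀ - T_a)e^(-kt).
Plug in T_a = 18, T₀ = 85, k = 0.2, t = 9: T(9) = 18 + (67)e^(-1.80) ≈ 29.1°C.


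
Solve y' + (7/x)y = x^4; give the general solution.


P(x) = 7/x ⇒ μ = x^7.
(x^7 y)' = x^11 ⇒ x^7 y = x^12/(12) + C.
Solve for y: y = (1/12)x^5 + C/x^7.


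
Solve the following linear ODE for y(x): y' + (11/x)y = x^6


P(x) = 11/x ⇒ μ = x^11.
(x^11 y)' = x^17 ⇒ x^11 y = x^18/(18) + C.
Solve for y: y = (1/18)x^7 + C/x^11.


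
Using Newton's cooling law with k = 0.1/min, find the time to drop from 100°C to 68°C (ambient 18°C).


From T(t) = T_a + (T₀ - T_a)e^(-kt), set T(t) = 68:
(68 - 18) / (100 - 18) = e^(-0.1t), so t = -ln(0.610)/0.1 ≈ 4.9 minutes.


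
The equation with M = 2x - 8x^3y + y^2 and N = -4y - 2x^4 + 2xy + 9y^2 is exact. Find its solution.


Check exactness: ∂M/∂y = -8x^3 + 2y and ∂N/∂x = -8x^3 + 2y; equal, so the equation is exact.
Integrate M with respect to x (treating y as constant): ∫M dx = x^2 - 2x^4y + xy^2 + h(y).
Differentiate w.r.t. y and set equal to N: the x-dependent terms already match, leaving h'(y) = -4y + 9y^2. Integrate: h(y) = -2y^2 + 3y^3.
So F(x,y) = x^2 - 2y^2 - 2x^4y + xy^2 + 3y^3.
General solution: x^2 - 2y^2 - 2x^4y + xy^2 + 3y^3 = C.


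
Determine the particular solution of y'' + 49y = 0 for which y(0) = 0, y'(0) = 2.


Characteristic roots of r² + 49 = 0 are ±7i, so y = C₁cos(7x) + C₂sin(7x).
Apply y(0) = 0: C₁ = 0. Differentiate and apply y'(0) = 2: 7·C₂ = 2, so C₂ = 2/7.
Particular solution: y = (2/7)sin(7x).


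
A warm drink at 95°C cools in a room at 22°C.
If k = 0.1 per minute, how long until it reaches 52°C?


From T(t) = T_a + (T₀ - T_a)e^(-kt), set T(t) = 52:
(52 - 22) / (95 - 22) = e^(-0.1t), so t = -ln(0.411)/0.1 ≈ 8.9 minutes.


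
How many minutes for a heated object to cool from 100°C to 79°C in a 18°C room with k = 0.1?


From T(t) = T_a + (T₀ - T_a)e^(-kt), set T(t) = 79:
(79 - 18) / (100 - 18) = e^(-0.1t), so t = -ln(0.744)/0.1 ≈ 3.0 minutes.


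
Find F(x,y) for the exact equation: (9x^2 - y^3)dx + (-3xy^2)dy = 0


Check exactness: ∂M/∂y = -3y^2 and ∂N/∂x = -3y^2; equal, so the equation is exact.
Integrate M with respect to x (treating y as constant): ∫M dx = 3x^3 - xy^3 + h(y).
Differentiate w.r.t. y and set equal to N: all terms match, so h'(y) = 0 and h is a constant absorbed into C.
General solution: 3x^3 - xy^3 = C.


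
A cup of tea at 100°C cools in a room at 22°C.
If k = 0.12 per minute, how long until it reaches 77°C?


From T(t) = T_a + (T₀ - T_a)e^(-kt), set T(t) = 77:
(77 - 22) / (100 - 22) = e^(-0.12t), so t = -ln(0.705)/0.12 ≈ 2.9 minutes.


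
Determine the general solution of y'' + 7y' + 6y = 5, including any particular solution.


Characteristic roots of r² + 7r + 6 = 0 are -6, -1.
y_h = C₁e^(-6x) + C₂e^(-x).
Constant forcing; try y_p = A. Then 6A = 5 ⇒ A = 5/6.
General solution: y = C₁e^(-6x) + C₂e^(-x) + 5/6.


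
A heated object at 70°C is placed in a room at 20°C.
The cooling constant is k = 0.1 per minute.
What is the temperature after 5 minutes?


Newton's law: dT/dt = -k(T - T_a) has solution T(t) = T_a + (T₀ - T_a)e^(-kt).
Plug in T_a = 20, T₀ = 70, k = 0.1, t = 5: T(5) = 20 + (50)e^(-0.50) ≈ 50.3°C.


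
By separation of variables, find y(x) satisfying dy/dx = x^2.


Integrate both sides with respect to x: y = ∫ x^2 dx = (1/3)x^3 + C.


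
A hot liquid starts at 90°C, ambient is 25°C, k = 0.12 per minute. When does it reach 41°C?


From T(t) = T_a + (T₀ - T_a)e^(-kt), set T(t) = 41:
(41 - 25) / (90 - 25) = e^(-0.12t), so t = -ln(0.246)/0.12 ≈ 11.7 minutes.


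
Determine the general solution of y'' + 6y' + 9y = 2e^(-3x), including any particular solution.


Characteristic polynomial (r + 3)² = 0; repeated root r = -3.
y_h = (C₁ + C₂x)e^(-3x). Forcing matches the repeated root (resonance), so try y_p = Ax² e^(-3x).
Substitute and solve for A: 2A = 2, so A = 1.
General solution: y = (C₁ + C₂x + x²)e^(-3x).


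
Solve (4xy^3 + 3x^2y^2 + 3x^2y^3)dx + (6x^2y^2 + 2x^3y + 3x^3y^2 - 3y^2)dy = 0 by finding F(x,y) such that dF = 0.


Check exactness: ∂M/∂y = 12xy^2 + 6x^2y + 9x^2y^2 and ∂N/∂x = 12xy^2 + 6x^2y + 9x^2y^2; equal, so the equation is exact.
Integrate M with respect to x (treating y as constant): ∫M dx = 2x^2y^3 + x^3y^2 + x^3y^3 + h(y).
Differentiate w.r.t. y and set equal to N: the x-dependent terms already match, leaving h'(y) = -3y^2. Integrate: h(y) = -y^3.
So F(x,y) = 2x^2y^3 + x^3y^2 + x^3y^3 - y^3.
General solution: 2x^2y^3 + x^3y^2 + x^3y^3 - y^3 = C.


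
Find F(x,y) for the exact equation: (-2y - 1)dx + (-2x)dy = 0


Check exactness: ∂M/∂y = -2 and ∂N/∂x = -2; equal, so the equation is exact.
Integrate M with respect to x (treating y as constant): ∫M dx = -2xy - x + h(y).
Differentiate w.r.t. y and set equal to N: all terms match, so h'(y) = 0 and h is a constant absorbed into C.
General solution: -2xy - x = C.


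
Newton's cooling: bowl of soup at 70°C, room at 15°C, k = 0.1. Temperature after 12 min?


Newton's law: dT/dt = -k(T - T_a) has solution T(t) = T_a + (T₀ - T_a)e^(-kt).
Plug in T_a = 15, T₀ = 70, k = 0.1, t = 12: T(12) = 15 + (55)e^(-1.20) ≈ 31.6°C.


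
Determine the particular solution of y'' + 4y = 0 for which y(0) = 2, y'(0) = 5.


Characteristic roots of r² + 4 = 0 are ±2i, so y = C₁cos(2x) + C₂sin(2x).
Apply y(0) = 2: C₁ = 2. Differentiate and apply y'(0) = 5: 2·C₂ = 5, so C₂ = 5/2.
Particular solution: y = 2cos(2x) + (5/2)sin(2x).


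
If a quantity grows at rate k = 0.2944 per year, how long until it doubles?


Exponential growth: P(t) = P₀ e^(0.2944t). Set P(t)/P₀ = 2: e^(0.2944t) = 2.
Solve: t = ln(2)/0.2944 ≈ 2.35 years.


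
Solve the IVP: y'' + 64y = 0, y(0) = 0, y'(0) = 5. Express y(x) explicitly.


Characteristic roots of r² + 64 = 0 are ±8i, so y = C₁cos(8x) + C₂sin(8x).
Apply y(0) = 0: C₁ = 0. Differentiate and apply y'(0) = 5: 8·C₂ = 5, so C₂ = 5/8.
Particular solution: y = (5/8)sin(8x).


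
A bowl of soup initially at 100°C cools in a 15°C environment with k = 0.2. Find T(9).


Newton's law: dT/dt = -k(T - T_a) has solution T(t) = T_a + (T₀ - T_a)e^(-kt).
Plug in T_a = 15, T₀ = 100, k = 0.2, t = 9: T(9) = 15 + (85)e^(-1.80) ≈ 29.1°C.


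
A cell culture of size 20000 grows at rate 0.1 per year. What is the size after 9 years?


The ODE dP/dt = 0.1P has solution P(t) = P(0)e^(0.1t).
Substitute P(0) = 20000 and t = 9: P(9) = 20000 e^(0.90) ≈ 49192.


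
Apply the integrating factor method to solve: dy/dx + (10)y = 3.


P(x) = 10, Q(x) = 3; integrating factor μ = e^(10x).
(μ y)' = 3e^(10x) ⇒ μ y = (3/10)e^(10x) + C.
Divide by μ: y = 3/10 + Ce^(-10x).


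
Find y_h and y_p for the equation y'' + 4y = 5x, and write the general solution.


Homogeneous: r² + 4 = 0 ⇒ r = ±2i, y_h = C₁cos(2x) + C₂sin(2x).
Polynomial forcing; try y_p = Ax + B. Then y_p'' + 4 y_p = 4(Ax + B) = 5x, so B = 0 and A = 5/4.
General solution: y = C₁cos(2x) + C₂sin(2x) + (5/4)x.


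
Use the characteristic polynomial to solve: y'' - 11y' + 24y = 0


Characteristic equation: r² - 11r + 24 = 0.
Factor: (r - 3)(r - 8) = 0 ⇒ r = 3, 8 (distinct real).
General solution: y = C₁e^(3x) + C₂e^(8x).


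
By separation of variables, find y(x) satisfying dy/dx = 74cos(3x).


g(y) = 1, so integrate directly: y = ∫ 74cos(3x) dx = (74/3)sin(3x) + C.


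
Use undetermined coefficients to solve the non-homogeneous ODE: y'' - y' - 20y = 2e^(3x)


Characteristic roots of r² - r - 20 = 0 are 5, -4.
y_h = C₁e^(5x) + C₂e^(-4x).
Forcing exponent 3 is not a characteristic root; try y_p = Ae^(3x).
Substitute: A·(9 + (-1)·3 + (-20)) = A·-14 = 2, so A = -1/7.
General solution: y = C₁e^(5x) + C₂e^(-4x) - (1/7)e^(3x).


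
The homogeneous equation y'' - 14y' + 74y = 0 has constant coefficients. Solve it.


Characteristic equation: r² - 14r + 74 = 0.
Discriminant is negative; roots r = 7 ± 5i (complex conjugate pair).
General solution uses e^(α x)(C₁ cos(β x) + C₂ sin(β x)): y = e^(7x)(C₁cos(5x) + C₂sin(5x)).


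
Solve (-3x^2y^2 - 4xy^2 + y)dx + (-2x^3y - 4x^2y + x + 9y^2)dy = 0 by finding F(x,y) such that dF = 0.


Check exactness: ∂M/∂y = -6x^2y - 8xy + 1 and ∂N/∂x = -6x^2y - 8xy + 1; equal, so the equation is exact.
Integrate M with respect to x (treating y as constant): ∫M dx = -x^3y^2 - 2x^2y^2 + xy + h(y).
Differentiate w.r.t. y and set equal to N: the x-dependent terms already match, leaving h'(y) = 9y^2. Integrate: h(y) = 3y^3.
So F(x,y) = -x^3y^2 - 2x^2y^2 + xy + 3y^3.
General solution: -x^3y^2 - 2x^2y^2 + xy + 3y^3 = C.


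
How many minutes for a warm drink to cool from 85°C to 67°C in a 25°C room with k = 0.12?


From T(t) = T_a + (T₀ - T_a)e^(-kt), set T(t) = 67:
(67 - 25) / (85 - 25) = e^(-0.12t), so t = -ln(0.700)/0.12 ≈ 3.0 minutes.


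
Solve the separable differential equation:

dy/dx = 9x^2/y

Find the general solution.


Separate variables: y dy = 9x^2 dx.
Integrate both sides: y²/2 = 3x^3 + C₀.
Multiply by 2: y² = 6x^3 + C.


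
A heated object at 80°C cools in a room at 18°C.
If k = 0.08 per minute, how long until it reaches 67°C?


From T(t) = T_a + (T₀ - T_a)e^(-kt), set T(t) = 67:
(67 - 18) / (80 - 18) = e^(-0.08t), so t = -ln(0.790)/0.08 ≈ 2.9 minutes.


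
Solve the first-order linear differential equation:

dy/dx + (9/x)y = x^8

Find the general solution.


P(x) = 9/x ⇒ μ = x^9.
(x^9 y)' = x^17 ⇒ x^9 y = x^18/(18) + C.
Solve for y: y = (1/18)x^9 + C/x^9.


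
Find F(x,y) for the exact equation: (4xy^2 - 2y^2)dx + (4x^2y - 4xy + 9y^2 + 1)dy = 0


Check exactness: ∂M/∂y = 8xy - 4y and ∂N/∂x = 8xy - 4y; equal, so the equation is exact.
Integrate M with respect to x (treating y as constant): ∫M dx = 2x^2y^2 - 2xy^2 + h(y).
Differentiate w.r.t. y and set equal to N: the x-dependent terms already match, leaving h'(y) = 9y^2 + 1. Integrate: h(y) = 3y^3 + y.
So F(x,y) = 2x^2y^2 - 2xy^2 + 3y^3 + y.
General solution: 2x^2y^2 - 2xy^2 + 3y^3 + y = C.


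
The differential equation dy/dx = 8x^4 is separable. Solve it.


Integrate both sides with respect to x: y = ∫ 8x^4 dx = (8/5)x^5 + C.


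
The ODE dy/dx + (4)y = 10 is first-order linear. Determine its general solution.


P(x) = 4, Q(x) = 10; integrating factor μ = e^(4x).
(μ y)' = 10e^(4x) ⇒ μ y = (5/2)e^(4x) + C.
Divide by μ: y = 5/2 + Ce^(-4x).


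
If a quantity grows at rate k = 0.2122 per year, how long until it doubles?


Exponential growth: P(t) = P₀ e^(0.2122t). Set P(t)/P₀ = 2: e^(0.2122t) = 2.
Solve: t = ln(2)/0.2122 ≈ 3.27 years.


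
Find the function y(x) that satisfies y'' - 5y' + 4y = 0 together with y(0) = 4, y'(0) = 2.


Characteristic roots of r² - 5r + 4 = 0 are 1, 4.
General solution y = c₁ e^(x) + c₂ e^(4x).
Apply y(0) = 4: c₁ + c₂ = 4. Apply y'(0) = 2: 1 c₁ + 4 c₂ = 2.
Solve: c₁ = 14/3, c₂ = -2/3.
Particular solution: y = (14/3)e^(x) - (2/3)e^(4x).


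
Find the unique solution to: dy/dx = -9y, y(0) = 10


General solution of y' = -9y is y = Ce^(-9x).
Apply y(0) = 10: C = 10.
Particular solution: y = 10e^(-9x).


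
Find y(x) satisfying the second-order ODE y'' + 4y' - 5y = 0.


Characteristic equation: r² + 4r - 5 = 0.
Factor: (r - 1)(r + 5) = 0 ⇒ r = 1, -5 (distinct real).
General solution: y = C₁e^(x) + C₂e^(-5x).


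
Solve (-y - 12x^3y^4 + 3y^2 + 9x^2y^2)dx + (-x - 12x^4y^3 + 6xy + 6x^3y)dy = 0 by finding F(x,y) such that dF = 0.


Check exactness: ∂M/∂y = -1 - 48x^3y^3 + 6y + 18x^2y and ∂N/∂x = -1 - 48x^3y^3 + 6y + 18x^2y; equal, so the equation is exact.
Integrate M with respect to x (treating y as constant): ∫M dx = -xy - 3x^4y^4 + 3xy^2 + 3x^3y^2 + h(y).
Differentiate w.r.t. y and set equal to N: all terms match, so h'(y) = 0 and h is a constant absorbed into C.
General solution: -xy - 3x^4y^4 + 3xy^2 + 3x^3y^2 = C.


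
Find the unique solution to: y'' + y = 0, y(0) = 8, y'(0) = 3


Characteristic roots of r² + 1 = 0 are ±1i, so y = C₁cos(x) + C₂sin(x).
Apply y(0) = 8: C₁ = 8. Differentiate and apply y'(0) = 3: 1·C₂ = 3, so C₂ = 3.
Particular solution: y = 8cos(x) + 3sin(x).


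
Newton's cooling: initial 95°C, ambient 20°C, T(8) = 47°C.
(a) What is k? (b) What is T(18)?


Newton's law: T(t) = T_a + (T₀ - T_a)e^(-kt).
(a) Use T(8) = 47: (47 - 20)/(95 - 20) = e^(-k·8), so k = -ln(0.360)/8 ≈ 0.1277.
(b) Apply k to t = 18: T(18) = 20 + (75)e^(-2.299) ≈ 27.5°C.


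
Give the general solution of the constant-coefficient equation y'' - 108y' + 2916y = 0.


Characteristic equation: r² - 108r + 2916 = 0, i.e. (r - 54)² = 0.
Repeated root r = 54; include an x factor for the second linearly independent solution.
General solution: y = (C₁ + C₂x)e^(54x).


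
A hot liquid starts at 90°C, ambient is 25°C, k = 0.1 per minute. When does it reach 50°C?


From T(t) = T_a + (T₀ - T_a)e^(-kt), set T(t) = 50:
(50 - 25) / (90 - 25) = e^(-0.1t), so t = -ln(0.385)/0.1 ≈ 9.6 minutes.


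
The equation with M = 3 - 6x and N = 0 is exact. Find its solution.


Check exactness: ∂M/∂y = 0 and ∂N/∂x = 0; equal, so the equation is exact.
Integrate M with respect to x (treating y as constant): ∫M dx = 3x - 3x^2 + h(y).
Differentiate w.r.t. y and set equal to N: all terms match, so h'(y) = 0 and h is a constant absorbed into C.
General solution: 3x - 3x^2 = C.


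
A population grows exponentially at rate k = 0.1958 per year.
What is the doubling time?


Exponential growth: P(t) = P₀ e^(0.1958t). Set P(t)/P₀ = 2: e^(0.1958t) = 2.
Solve: t = ln(2)/0.1958 ≈ 3.54 years.


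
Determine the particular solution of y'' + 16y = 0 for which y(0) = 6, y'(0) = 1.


Characteristic roots of r² + 16 = 0 are ±4i, so y = C₁cos(4x) + C₂sin(4x).
Apply y(0) = 6: C₁ = 6. Differentiate and apply y'(0) = 1: 4·C₂ = 1, so C₂ = 1/4.
Particular solution: y = 6cos(4x) + (1/4)sin(4x).


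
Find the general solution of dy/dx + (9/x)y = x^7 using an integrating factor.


P(x) = 9/x ⇒ μ = x^9.
(x^9 y)' = x^9·x^7 = x^16.
Integrate: x^9 y = x^17/(17) + C.
Solve for y: y = (1/17)x^8 + C/x^9.


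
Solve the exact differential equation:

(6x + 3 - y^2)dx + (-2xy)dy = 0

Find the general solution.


Check exactness: ∂M/∂y = -2y and ∂N/∂x = -2y; equal, so the equation is exact.
Integrate M with respect to x (treating y as constant): ∫M dx = 3x^2 + 3x - xy^2 + h(y).
Differentiate w.r.t. y and set equal to N: all terms match, so h'(y) = 0 and h is a constant absorbed into C.
General solution: 3x^2 + 3x - xy^2 = C.


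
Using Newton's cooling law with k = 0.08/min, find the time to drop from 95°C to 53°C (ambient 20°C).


From T(t) = T_a + (T₀ - T_a)e^(-kt), set T(t) = 53:
(53 - 20) / (95 - 20) = e^(-0.08t), so t = -ln(0.440)/0.08 ≈ 10.3 minutes.


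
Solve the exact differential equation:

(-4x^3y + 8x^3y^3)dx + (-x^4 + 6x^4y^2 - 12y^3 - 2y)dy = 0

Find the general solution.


Check exactness: ∂M/∂y = -4x^3 + 24x^3y^2 and ∂N/∂x = -4x^3 + 24x^3y^2; equal, so the equation is exact.
Integrate M with respect to x (treating y as constant): ∫M dx = -x^4y + 2x^4y^3 + h(y).
Differentiate w.r.t. y and set equal to N: the x-dependent terms already match, leaving h'(y) = -12y^3 - 2y. Integrate: h(y) = -3y^4 - y^2.
So F(x,y) = -x^4y + 2x^4y^3 - 3y^4 - y^2.
General solution: -x^4y + 2x^4y^3 - 3y^4 - y^2 = C.


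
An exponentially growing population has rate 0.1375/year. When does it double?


Exponential growth: P(t) = P₀ e^(0.1375t). Set P(t)/P₀ = 2: e^(0.1375t) = 2.
Solve: t = ln(2)/0.1375 ≈ 5.04 years.


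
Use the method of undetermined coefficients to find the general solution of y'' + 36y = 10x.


Homogeneous: r² + 36 = 0 ⇒ r = ±6i, y_h = C₁cos(6x) + C₂sin(6x).
Polynomial forcing; try y_p = Ax + B. Then y_p'' + 36 y_p = 36(Ax + B) = 10x, so B = 0 and A = 5/18.
General solution: y = C₁cos(6x) + C₂sin(6x) + (5/18)x.


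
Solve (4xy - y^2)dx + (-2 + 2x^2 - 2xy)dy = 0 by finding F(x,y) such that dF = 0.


Check exactness: ∂M/∂y = 4x - 2y and ∂N/∂x = 4x - 2y; equal, so the equation is exact.
Integrate M with respect to x (treating y as constant): ∫M dx = 2x^2y - xy^2 + h(y).
Differentiate w.r.t. y and set equal to N: the x-dependent terms already match, leaving h'(y) = -2. Integrate: h(y) = -2y.
So F(x,y) = -2y + 2x^2y - xy^2.
General solution: -2y + 2x^2y - xy^2 = C.


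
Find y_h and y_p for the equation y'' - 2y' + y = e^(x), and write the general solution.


Characteristic polynomial (r - 1)² = 0; repeated root r = 1.
y_h = (C₁ + C₂x)e^(x). Forcing matches the repeated root (resonance), so try y_p = Ax² e^(x).
Substitute and solve for A: 2A = 1, so A = 1/2.
General solution: y = (C₁ + C₂x + (1/2)x²)e^(x).


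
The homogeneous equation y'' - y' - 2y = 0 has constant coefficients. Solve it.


Characteristic equation: r² - r - 2 = 0.
Factor: (r - 2)(r + 1) = 0 ⇒ r = 2, -1 (distinct real).
General solution: y = C₁e^(2x) + C₂e^(-x).


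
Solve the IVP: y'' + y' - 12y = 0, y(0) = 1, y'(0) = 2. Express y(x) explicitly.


Characteristic roots of r² + r - 12 = 0 are 3, -4.
General solution y = c₁ e^(3x) + c₂ e^(-4x).
Apply y(0) = 1: c₁ + c₂ = 1. Apply y'(0) = 2: 3 c₁ - 4 c₂ = 2.
Solve: c₁ = 6/7, c₂ = 1/7.
Particular solution: y = (6/7)e^(3x) + (1/7)e^(-4x).


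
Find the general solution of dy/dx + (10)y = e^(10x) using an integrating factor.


P(x) = 10 ⇒ μ = e^(10x).
(μ y)' = e^(20x) ⇒ μ y = e^(20x)/20 + C.
Divide by μ: y = (1/20)e^(10x) + Ce^(-10x).


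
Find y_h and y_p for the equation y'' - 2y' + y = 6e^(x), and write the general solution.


Characteristic polynomial (r - 1)² = 0; repeated root r = 1.
y_h = (C₁ + C₂x)e^(x). Forcing matches the repeated root (resonance), so try y_p = Ax² e^(x).
Substitute and solve for A: 2A = 6, so A = 3.
General solution: y = (C₁ + C₂x + 3x²)e^(x).


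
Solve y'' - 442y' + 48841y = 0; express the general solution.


Characteristic equation: r² - 442r + 48841 = 0, i.e. (r - 221)² = 0.
Repeated root r = 221; include an x factor for the second linearly independent solution.
General solution: y = (C₁ + C₂x)e^(221x).


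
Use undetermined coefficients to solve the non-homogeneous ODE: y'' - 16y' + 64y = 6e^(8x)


Characteristic polynomial (r - 8)² = 0; repeated root r = 8.
y_h = (C₁ + C₂x)e^(8x). Forcing matches the repeated root (resonance), so try y_p = Ax² e^(8x).
Substitute and solve for A: 2A = 6, so A = 3.
General solution: y = (C₁ + C₂x + 3x²)e^(8x).


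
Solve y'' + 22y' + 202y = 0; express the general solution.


Characteristic equation: r² + 22r + 202 = 0.
Discriminant is negative; roots r = -11 ± 9i (complex conjugate pair).
General solution uses e^(α x)(C₁ cos(β x) + C₂ sin(β x)): y = e^(-11x)(C₁cos(9x) + C₂sin(9x)).


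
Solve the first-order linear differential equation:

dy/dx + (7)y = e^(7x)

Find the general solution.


P(x) = 7 ⇒ μ = e^(7x).
(μ y)' = e^(14x) ⇒ μ y = e^(14x)/14 + C.
Divide by μ: y = (1/14)e^(7x) + Ce^(-7x).


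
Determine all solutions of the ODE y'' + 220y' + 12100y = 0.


Characteristic equation: r² + 220r + 12100 = 0, i.e. (r + 110)² = 0.
Repeated root r = -110; include an x factor for the second linearly independent solution.
General solution: y = (C₁ + C₂x)e^(-110x).


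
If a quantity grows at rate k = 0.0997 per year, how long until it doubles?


Exponential growth: P(t) = P₀ e^(0.0997t). Set P(t)/P₀ = 2: e^(0.0997t) = 2.
Solve: t = ln(2)/0.0997 ≈ 6.95 years.


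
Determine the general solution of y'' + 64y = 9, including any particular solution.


Homogeneous part: r² + 64 = 0 ⇒ r = ±8i, so y_h = C₁cos(8x) + C₂sin(8x).
Try constant y_p = A; plug in: 64A = 9 ⇒ A = 9/64.
General solution: y = C₁cos(8x) + C₂sin(8x) + 9/64.


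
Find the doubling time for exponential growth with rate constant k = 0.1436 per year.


Exponential growth: P(t) = P₀ e^(0.1436t). Set P(t)/P₀ = 2: e^(0.1436t) = 2.
Solve: t = ln(2)/0.1436 ≈ 4.83 years.


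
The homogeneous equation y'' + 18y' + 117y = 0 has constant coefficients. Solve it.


Characteristic equation: r² + 18r + 117 = 0.
Discriminant is negative; roots r = -9 ± 6i (complex conjugate pair).
General solution uses e^(α x)(C₁ cos(β x) + C₂ sin(β x)): y = e^(-9x)(C₁cos(6x) + C₂sin(6x)).


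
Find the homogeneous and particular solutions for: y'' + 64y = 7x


Homogeneous: r² + 64 = 0 ⇒ r = ±8i, y_h = C₁cos(8x) + C₂sin(8x).
Polynomial forcing; try y_p = Ax + B. Then y_p'' + 64 y_p = 64(Ax + B) = 7x, so B = 0 and A = 7/64.
General solution: y = C₁cos(8x) + C₂sin(8x) + (7/64)x.


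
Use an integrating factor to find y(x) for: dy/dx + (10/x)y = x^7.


P(x) = 10/x ⇒ μ = x^10.
(x^10 y)' = x^10·x^7 = x^17.
Integrate: x^10 y = x^18/(18) + C.
Solve for y: y = (1/18)x^8 + C/x^10.


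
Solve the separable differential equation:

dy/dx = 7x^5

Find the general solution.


Integrate both sides with respect to x: y = ∫ 7x^5 dx = (7/6)x^6 + C.


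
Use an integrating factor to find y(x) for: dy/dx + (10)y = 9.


P(x) = 10, Q(x) = 9; integrating factor μ = e^(10x).
(μ y)' = 9e^(10x) ⇒ μ y = (9/10)e^(10x) + C.
Divide by μ: y = 9/10 + Ce^(-10x).


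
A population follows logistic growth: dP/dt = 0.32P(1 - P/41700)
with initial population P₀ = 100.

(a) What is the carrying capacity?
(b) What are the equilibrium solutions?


Logistic ODE dP/dt = 0.32P(1 - P/41700) has equilibria where dP/dt = 0, i.e. P = 0 or P = 41700.
The coefficient (1 - P/K) = 0 when P = K, identifying K = 41700 as the carrying capacity.
(a) K = 41700; (b) equilibria P = 0 and P = 41700.


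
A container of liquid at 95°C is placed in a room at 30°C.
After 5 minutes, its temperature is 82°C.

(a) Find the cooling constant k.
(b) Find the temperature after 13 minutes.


Newton's law: T(t) = T_a + (T₀ - T_a)e^(-kt).
(a) Use T(5) = 82: (82 - 30)/(95 - 30) = e^(-k·5), so k = -ln(0.800)/5 ≈ 0.0446.
(b) Apply k to t = 13: T(13) = 30 + (65)e^(-0.580) ≈ 66.4°C.


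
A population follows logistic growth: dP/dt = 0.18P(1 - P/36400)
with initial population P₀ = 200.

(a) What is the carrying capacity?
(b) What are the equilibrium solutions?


Logistic ODE dP/dt = 0.18P(1 - P/36400) has equilibria where dP/dt = 0, i.e. P = 0 or P = 36400.
The coefficient (1 - P/K) = 0 when P = K, identifying K = 36400 as the carrying capacity.
(a) K = 36400; (b) equilibria P = 0 and P = 36400.


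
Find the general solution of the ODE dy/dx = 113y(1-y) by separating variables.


Separate: dy/[y(1-y)] = 113 dx.
Partial fractions: 1/[y(1-y)] = 1/y + 1/(1-y).
Integrate: ln|y/(1-y)| = 113x + C₀.
Solve for y: y = 1/(1 + Ce^(-113x)).


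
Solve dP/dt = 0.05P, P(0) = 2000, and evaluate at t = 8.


The ODE dP/dt = 0.05P has solution P(t) = P(0)e^(0.05t).
Substitute P(0) = 2000 and t = 8: P(8) = 2000 e^(0.40) ≈ 2984.


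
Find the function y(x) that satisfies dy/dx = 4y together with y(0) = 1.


General solution of y' = 4y is y = Ce^(4x).
Apply y(0) = 1: C = 1.
Particular solution: y = e^(4x).


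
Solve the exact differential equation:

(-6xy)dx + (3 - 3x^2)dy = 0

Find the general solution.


Check exactness: ∂M/∂y = -6x and ∂N/∂x = -6x; equal, so the equation is exact.
Integrate M with respect to x (treating y as constant): ∫M dx = -3x^2y + h(y).
Differentiate w.r.t. y and set equal to N: the x-dependent terms already match, leaving h'(y) = 3. Integrate: h(y) = 3y.
So F(x,y) = 3y - 3x^2y.
General solution: 3y - 3x^2y = C.


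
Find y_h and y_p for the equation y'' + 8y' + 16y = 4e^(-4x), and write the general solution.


Characteristic polynomial (r + 4)² = 0; repeated root r = -4.
y_h = (C₁ + C₂x)e^(-4x). Forcing matches the repeated root (resonance), so try y_p = Ax² e^(-4x).
Substitute and solve for A: 2A = 4, so A = 2.
General solution: y = (C₁ + C₂x + 2x²)e^(-4x).


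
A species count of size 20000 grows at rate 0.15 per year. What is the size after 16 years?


The ODE dP/dt = 0.15P has solution P(t) = P(0)e^(0.15t).
Substitute P(0) = 20000 and t = 16: P(16) = 20000 e^(2.40) ≈ 220464.


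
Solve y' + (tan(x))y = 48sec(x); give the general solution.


P(x) = tan(x) ⇒ μ = e^(∫tan(x)dx) = sec(x).
(sec(x) y)' = 48sec²(x) ⇒ sec(x) y = 48tan(x) + C.
Multiply by cos(x): y = 48sin(x) + C·cos(x).


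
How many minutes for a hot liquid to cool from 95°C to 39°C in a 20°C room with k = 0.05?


From T(t) = T_a + (T₀ - T_a)e^(-kt), set T(t) = 39:
(39 - 20) / (95 - 20) = e^(-0.05t), so t = -ln(0.253)/0.05 ≈ 27.5 minutes.


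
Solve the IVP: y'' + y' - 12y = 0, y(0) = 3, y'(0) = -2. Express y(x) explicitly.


Characteristic roots of r² + r - 12 = 0 are 3, -4.
General solution y = c₁ e^(3x) + c₂ e^(-4x).
Apply y(0) = 3: c₁ + c₂ = 3. Apply y'(0) = -2: 3 c₁ - 4 c₂ = -2.
Solve: c₁ = 10/7, c₂ = 11/7.
Particular solution: y = (10/7)e^(3x) + (11/7)e^(-4x).


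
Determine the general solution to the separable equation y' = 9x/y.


Separate variables: y dy = 9x dx.
Integrate both sides: y²/2 = (9/2)x^2 + C₀.
Multiply by 2: y² = 9x^2 + C.


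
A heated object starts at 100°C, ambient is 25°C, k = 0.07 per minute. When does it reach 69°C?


From T(t) = T_a + (T₀ - T_a)e^(-kt), set T(t) = 69:
(69 - 25) / (100 - 25) = e^(-0.07t), so t = -ln(0.587)/0.07 ≈ 7.6 minutes.


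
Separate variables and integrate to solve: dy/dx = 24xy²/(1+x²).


Separate: dy/y² = 24x/(1+x²) dx.
Integrate LHS: ∫ dy/y² = -1/y.
Integrate RHS via u = 1+x²: 12ln(1+x²) + C.
Result: -1/y = 12ln(1+x²) + C.


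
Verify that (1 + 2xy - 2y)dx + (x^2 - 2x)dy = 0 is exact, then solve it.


Check exactness: ∂M/∂y = 2x - 2 and ∂N/∂x = 2x - 2; equal, so the equation is exact.
Integrate M with respect to x (treating y as constant): ∫M dx = x + x^2y - 2xy + h(y).
Differentiate w.r.t. y and set equal to N: all terms match, so h'(y) = 0 and h is a constant absorbed into C.
General solution: x + x^2y - 2xy = C.


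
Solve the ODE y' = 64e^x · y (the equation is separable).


Separate variables: dy/y = 64e^x dx.
Integrate: ln|y| = 64e^x + C₀.
Exponentiate: y = Ce^(64e^x).


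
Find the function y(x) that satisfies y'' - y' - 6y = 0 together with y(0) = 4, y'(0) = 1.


Characteristic roots of r² - r - 6 = 0 are 3, -2.
General solution y = c₁ e^(3x) + c₂ e^(-2x).
Apply y(0) = 4: c₁ + c₂ = 4. Apply y'(0) = 1: 3 c₁ - 2 c₂ = 1.
Solve: c₁ = 9/5, c₂ = 11/5.
Particular solution: y = (9/5)e^(3x) + (11/5)e^(-2x).


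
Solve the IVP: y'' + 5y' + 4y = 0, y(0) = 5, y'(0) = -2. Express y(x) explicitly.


Characteristic roots of r² + 5r + 4 = 0 are -1, -4.
General solution y = c₁ e^(-x) + c₂ e^(-4x).
Apply y(0) = 5: c₁ + c₂ = 5. Apply y'(0) = -2: -1 c₁ - 4 c₂ = -2.
Solve: c₁ = 6, c₂ = -1.
Particular solution: y = 6e^(-x) - e^(-4x).


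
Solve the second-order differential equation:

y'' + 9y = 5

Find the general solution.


Homogeneous part: r² + 9 = 0 ⇒ r = ±3i, so y_h = C₁cos(3x) + C₂sin(3x).
Try constant y_p = A; plug in: 9A = 5 ⇒ A = 5/9.
General solution: y = C₁cos(3x) + C₂sin(3x) + 5/9.


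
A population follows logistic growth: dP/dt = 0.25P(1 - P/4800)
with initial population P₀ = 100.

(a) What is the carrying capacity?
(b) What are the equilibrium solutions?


Logistic ODE dP/dt = 0.25P(1 - P/4800) has equilibria where dP/dt = 0, i.e. P = 0 or P = 4800.
The coefficient (1 - P/K) = 0 when P = K, identifying K = 4800 as the carrying capacity.
(a) K = 4800; (b) equilibria P = 0 and P = 4800.


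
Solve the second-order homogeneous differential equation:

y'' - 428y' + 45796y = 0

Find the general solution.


Characteristic equation: r² - 428r + 45796 = 0, i.e. (r - 214)² = 0.
Repeated root r = 214; include an x factor for the second linearly independent solution.
General solution: y = (C₁ + C₂x)e^(214x).


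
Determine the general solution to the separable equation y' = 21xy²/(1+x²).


Separate: dy/y² = 21x/(1+x²) dx.
Integrate LHS: ∫ dy/y² = -1/y.
Integrate RHS via u = 1+x²: (21/2)ln(1+x²) + C.
Result: -1/y = (21/2)ln(1+x²) + C.


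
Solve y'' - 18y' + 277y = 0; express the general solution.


Characteristic equation: r² - 18r + 277 = 0.
Discriminant is negative; roots r = 9 ± 14i (complex conjugate pair).
General solution uses e^(α x)(C₁ cos(β x) + C₂ sin(β x)): y = e^(9x)(C₁cos(14x) + C₂sin(14x)).


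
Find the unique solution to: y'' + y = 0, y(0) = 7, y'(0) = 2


Characteristic roots of r² + 1 = 0 are ±1i, so y = C₁cos(x) + C₂sin(x).
Apply y(0) = 7: C₁ = 7. Differentiate and apply y'(0) = 2: 1·C₂ = 2, so C₂ = 2.
Particular solution: y = 7cos(x) + 2sin(x).


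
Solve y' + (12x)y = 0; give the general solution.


P(x) = 12x ⇒ μ = e^(6x²).
Q(x) = 0 so μ y is constant: y = Ce^(-6x²).


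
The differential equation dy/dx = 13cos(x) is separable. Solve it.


g(y) = 1, so integrate directly: y = ∫ 13cos(x) dx = 13sin(x) + C.


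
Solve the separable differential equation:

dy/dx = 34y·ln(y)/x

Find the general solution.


Separate: dy/[y ln(y)] = 34 dx/x.
Substitute u = ln(y): du/u = 34 dx/x.
Integrate: ln|ln(y)| = 34ln|x| + C₀, hence ln(y) = C·x^34.


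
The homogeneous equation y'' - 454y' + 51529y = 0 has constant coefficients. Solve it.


Characteristic equation: r² - 454r + 51529 = 0, i.e. (r - 227)² = 0.
Repeated root r = 227; include an x factor for the second linearly independent solution.
General solution: y = (C₁ + C₂x)e^(227x).


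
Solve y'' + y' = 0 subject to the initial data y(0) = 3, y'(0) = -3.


Characteristic roots of r² + r = 0 are 0, -1.
General solution y = c₁ + c₂ e^(-x).
Apply y(0) = 3: c₁ + c₂ = 3. Apply y'(0) = -3: 0 c₁ - 1 c₂ = -3.
Solve: c₁ = 0, c₂ = 3.
Particular solution: y = 0 + 3e^(-x).


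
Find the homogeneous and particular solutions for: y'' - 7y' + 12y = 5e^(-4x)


Characteristic roots of r² - 7r + 12 = 0 are 3, 4.
y_h = C₁e^(3x) + C₂e^(4x).
Forcing exponent -4 is not a characteristic root; try y_p = Ae^(-4x).
Substitute: A·(16 + (-7)·-4 + (12)) = A·56 = 5, so A = 5/56.
General solution: y = C₁e^(3x) + C₂e^(4x) + (5/56)e^(-4x).


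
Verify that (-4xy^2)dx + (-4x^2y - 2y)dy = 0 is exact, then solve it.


Check exactness: ∂M/∂y = -8xy and ∂N/∂x = -8xy; equal, so the equation is exact.
Integrate M with respect to x (treating y as constant): ∫M dx = -2x^2y^2 + h(y).
Differentiate w.r.t. y and set equal to N: the x-dependent terms already match, leaving h'(y) = -2y. Integrate: h(y) = -y^2.
So F(x,y) = -2x^2y^2 - y^2.
General solution: -2x^2y^2 - y^2 = C.


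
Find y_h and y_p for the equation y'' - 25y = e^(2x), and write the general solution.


Characteristic roots of r² - 25 = 0 are -5, 5.
y_h = C₁e^(-5x) + C₂e^(5x).
Forcing exponent 2 is not a characteristic root; try y_p = Ae^(2x).
Substitute: A·(4 + (0)·2 + (-25)) = A·-21 = 1, so A = -1/21.
General solution: y = C₁e^(-5x) + C₂e^(5x) - (1/21)e^(2x).


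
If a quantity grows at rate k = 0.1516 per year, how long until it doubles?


Exponential growth: P(t) = P₀ e^(0.1516t). Set P(t)/P₀ = 2: e^(0.1516t) = 2.
Solve: t = ln(2)/0.1516 ≈ 4.57 years.


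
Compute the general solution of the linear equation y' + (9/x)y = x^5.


P(x) = 9/x ⇒ μ = x^9.
(x^9 y)' = x^14 ⇒ x^9 y = x^15/(15) + C.
Solve for y: y = (1/15)x^6 + C/x^9.


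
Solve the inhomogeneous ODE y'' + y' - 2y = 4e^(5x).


Characteristic roots of r² + r - 2 = 0 are -2, 1.
y_h = C₁e^(-2x) + C₂e^(x).
Forcing exponent 5 is not a characteristic root; try y_p = Ae^(5x).
Substitute: A·(25 + (1)·5 + (-2)) = A·28 = 4, so A = 1/7.
General solution: y = C₁e^(-2x) + C₂e^(x) + (1/7)e^(5x).


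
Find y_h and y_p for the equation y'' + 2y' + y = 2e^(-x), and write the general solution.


Characteristic polynomial (r + 1)² = 0; repeated root r = -1.
y_h = (C₁ + C₂x)e^(-x). Forcing matches the repeated root (resonance), so try y_p = Ax² e^(-x).
Substitute and solve for A: 2A = 2, so A = 1.
General solution: y = (C₁ + C₂x + x²)e^(-x).


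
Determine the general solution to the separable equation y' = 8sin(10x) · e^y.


Separate: e^(-y) dy = 8sin(10x) dx.
Integrate: -e^(-y) = -(4/5)cos(10x) + C₀.
Rearrange: e^(-y) = (4/5)cos(10x) + C.


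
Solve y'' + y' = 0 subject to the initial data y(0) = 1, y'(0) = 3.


Characteristic roots of r² + r = 0 are -1, 0.
General solution y = c₁ e^(-x) + c₂.
Apply y(0) = 1: c₁ + c₂ = 1. Apply y'(0) = 3: -1 c₁ + 0 c₂ = 3.
Solve: c₁ = -3, c₂ = 4.
Particular solution: y = -3e^(-x) + 4.


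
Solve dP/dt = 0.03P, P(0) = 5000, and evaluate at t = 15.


The ODE dP/dt = 0.03P has solution P(t) = P(0)e^(0.03t).
Substitute P(0) = 5000 and t = 15: P(15) = 5000 e^(0.45) ≈ 7842.


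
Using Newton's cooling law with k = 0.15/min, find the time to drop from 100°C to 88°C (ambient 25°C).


From T(t) = T_a + (T₀ - T_a)e^(-kt), set T(t) = 88:
(88 - 25) / (100 - 25) = e^(-0.15t), so t = -ln(0.840)/0.15 ≈ 1.2 minutes.
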